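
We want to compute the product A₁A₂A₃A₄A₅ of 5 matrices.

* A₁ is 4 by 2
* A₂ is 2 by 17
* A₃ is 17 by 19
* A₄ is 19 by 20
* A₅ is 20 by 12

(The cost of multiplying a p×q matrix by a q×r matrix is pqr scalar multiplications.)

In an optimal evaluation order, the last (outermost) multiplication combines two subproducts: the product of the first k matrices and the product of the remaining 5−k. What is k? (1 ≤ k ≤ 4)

Adjacent pairs: A₁A₂ = 4·2·17 = 136; A₂A₃ = 2·17·19 = 646; A₃A₄ = 17·19·20 = 6460; A₄A₅ = 19·20·12 = 4560.
Length 3: A₁..A₃: k=1: 0+646+4·2·19=798; k=2: 136+0+4·17·19=1428 → min 798 | A₂..A₄: k=2: 0+6460+2·17·20=7140; k=3: 646+0+2·19·20=1406 → min 1406 | A₃..A₅: k=3: 0+4560+17·19·12=8436; k=4: 6460+0+17·20·12=10540 → min 8436.
Length 4: A₁..A₄: k=1: 0+1406+4·2·20=1566; k=2: 136+6460+4·17·20=7956; k=3: 798+0+4·19·20=2318 → min 1566 | A₂..A₅: k=2: 0+8436+2·17·12=8844; k=3: 646+4560+2·19·12=5662; k=4: 1406+0+2·20·12=1886 → min 1886.
Top-level splits: k=1: (A₁..A₁)·(A₂..A₅) → 0+1886+4·2·12 = 1982; k=2: (A₁..A₂)·(A₃..A₅) → 136+8436+4·17·12 = 9388; k=3: (A₁..A₃)·(A₄..A₅) → 798+4560+4·19·12 = 6270; k=4: (A₁..A₄)·(A₅..A₅) → 1566+0+4·20·12 = 2526.
Best split is after A₁, i.e. k = 1.

1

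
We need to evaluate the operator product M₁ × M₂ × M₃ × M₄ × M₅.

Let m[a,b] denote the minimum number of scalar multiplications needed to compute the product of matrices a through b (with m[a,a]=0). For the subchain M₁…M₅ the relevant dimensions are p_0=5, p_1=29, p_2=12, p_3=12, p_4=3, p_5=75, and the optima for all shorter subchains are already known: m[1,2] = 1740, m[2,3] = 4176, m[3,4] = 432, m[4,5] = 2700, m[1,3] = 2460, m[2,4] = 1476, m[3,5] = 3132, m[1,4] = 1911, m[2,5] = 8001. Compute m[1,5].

m[1,5] = min over k∈[1,4] of m[1,k]+m[k+1,5]+p_{0}·p_k·p_{5}.
k=1: 0 + 8001 + 5·29·75 = 18876; k=2: 1740 + 3132 + 5·12·75 = 9372; k=3: 2460 + 2700 + 5·12·75 = 9660; k=4: 1911 + 0 + 5·3·75 = 3036.
Minimum: 3036 at k=4.

3036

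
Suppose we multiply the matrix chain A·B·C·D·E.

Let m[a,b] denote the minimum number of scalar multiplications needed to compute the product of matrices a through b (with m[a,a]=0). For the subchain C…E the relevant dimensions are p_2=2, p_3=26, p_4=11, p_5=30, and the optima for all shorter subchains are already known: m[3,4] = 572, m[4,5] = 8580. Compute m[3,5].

1232

m[3,5] = min over k∈[3,4] of m[3,k]+m[k+1,5]+p_{2}·p_k·p_{5}.
k=3: 0 + 8580 + 2·26·30 = 10140; k=4: 572 + 0 + 2·11·30 = 1232.
Minimum: 1232 at k=4.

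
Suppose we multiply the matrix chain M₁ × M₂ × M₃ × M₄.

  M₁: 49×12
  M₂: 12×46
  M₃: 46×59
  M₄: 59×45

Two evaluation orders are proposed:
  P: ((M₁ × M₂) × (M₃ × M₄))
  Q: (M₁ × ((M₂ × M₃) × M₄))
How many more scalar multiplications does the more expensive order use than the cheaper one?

Order P = ((M₁ × M₂) × (M₃ × M₄)): (M₁ × M₂): 49×12 by 12×46 → 49×46, cost 49·12·46 = 27048; (M₃ × M₄): 46×59 by 59×45 → 46×45, cost 46·59·45 = 122130; ((M₁ × M₂) × (M₃ × M₄)): 49×46 by 46×45 → 49×45, cost 49·46·45 = 101430; cumulative 250608. Total 250608.
Order Q = (M₁ × ((M₂ × M₃) × M₄)): (M₂ × M₃): 12×46 by 46×59 → 12×59, cost 12·46·59 = 32568; ((M₂ × M₃) × M₄): 12×59 by 59×45 → 12×45, cost 12·59·45 = 31860; cumulative 64428; (M₁ × ((M₂ × M₃) × M₄)): 49×12 by 12×45 → 49×45, cost 49·12·45 = 26460; cumulative 90888. Total 90888.
Difference: |250608 − 90888| = 159720.

159720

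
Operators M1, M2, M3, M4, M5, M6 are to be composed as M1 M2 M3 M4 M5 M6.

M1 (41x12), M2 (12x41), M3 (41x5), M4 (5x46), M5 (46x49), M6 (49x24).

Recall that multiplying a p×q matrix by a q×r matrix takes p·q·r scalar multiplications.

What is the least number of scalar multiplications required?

26990

Adjacent pairs: M1M2 = 41·12·41 = 20172; M2M3 = 12·41·5 = 2460; M3M4 = 41·5·46 = 9430; M4M5 = 5·46·49 = 11270; M5M6 = 46·49·24 = 54096.
Length 3: M1..M3: k=1: 0+2460+41·12·5=4920; k=2: 20172+0+41·41·5=28577 → min 4920 | M2..M4: k=2: 0+9430+12·41·46=32062; k=3: 2460+0+12·5·46=5220 → min 5220 | M3..M5: k=3: 0+11270+41·5·49=21315; k=4: 9430+0+41·46·49=101844 → min 21315 | M4..M6: k=4: 0+54096+5·46·24=59616; k=5: 11270+0+5·49·24=17150 → min 17150.
Length 4: M1..M4: k=1: 0+5220+41·12·46=27852; k=2: 20172+9430+41·41·46=106928; k=3: 4920+0+41·5·46=14350 → min 14350 | M2..M5: k=2: 0+21315+12·41·49=45423; k=3: 2460+11270+12·5·49=16670; k=4: 5220+0+12·46·49=32268 → min 16670 | M3..M6: k=3: 0+17150+41·5·24=22070; k=4: 9430+54096+41·46·24=108790; k=5: 21315+0+41·49·24=69531 → min 22070.
Length 5: M1..M5: k=1: 0+16670+41·12·49=40778; k=2: 20172+21315+41·41·49=123856; k=3: 4920+11270+41·5·49=26235; k=4: 14350+0+41·46·49=106764 → min 26235 | M2..M6: k=2: 0+22070+12·41·24=33878; k=3: 2460+17150+12·5·24=21050; k=4: 5220+54096+12·46·24=72564; k=5: 16670+0+12·49·24=30782 → min 21050.
Length 6: M1..M6: k=1: 0+21050+41·12·24=32858; k=2: 20172+22070+41·41·24=82586; k=3: 4920+17150+41·5·24=26990; k=4: 14350+54096+41·46·24=113710; k=5: 26235+0+41·49·24=74451 → min 26990.
Optimal order: ((M1 (M2 M3)) ((M4 M5) M6)) with cost 26990.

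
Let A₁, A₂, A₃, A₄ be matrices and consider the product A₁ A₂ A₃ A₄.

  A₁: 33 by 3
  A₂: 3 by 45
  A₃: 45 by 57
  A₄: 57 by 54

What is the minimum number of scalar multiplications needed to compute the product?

22275

Adjacent pairs: A₁A₂ = 33·3·45 = 4455; A₂A₃ = 3·45·57 = 7695; A₃A₄ = 45·57·54 = 138510.
Length 3: A₁..A₃: k=1: 0+7695+33·3·57=13338; k=2: 4455+0+33·45·57=89100 → min 13338 | A₂..A₄: k=2: 0+138510+3·45·54=145800; k=3: 7695+0+3·57·54=16929 → min 16929.
Length 4: A₁..A₄: k=1: 0+16929+33·3·54=22275; k=2: 4455+138510+33·45·54=223155; k=3: 13338+0+33·57·54=114912 → min 22275.
Optimal order: (A₁ ((A₂ A₃) A₄)) with cost 22275.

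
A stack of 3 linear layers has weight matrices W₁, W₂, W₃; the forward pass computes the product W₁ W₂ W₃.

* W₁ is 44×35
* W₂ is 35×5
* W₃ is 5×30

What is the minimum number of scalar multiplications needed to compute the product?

14300

Order (W₁ (W₂ W₃)): (W₂ W₃): 35×5 by 5×30 → 35×30, cost 35·5·30 = 5250; (W₁ (W₂ W₃)): 44×35 by 35×30 → 44×30, cost 44·35·30 = 46200; cumulative 51450. Total 51450.
Order ((W₁ W₂) W₃): (W₁ W₂): 44×35 by 35×5 → 44×5, cost 44·35·5 = 7700; ((W₁ W₂) W₃): 44×5 by 5×30 → 44×30, cost 44·5·30 = 6600; cumulative 14300. Total 14300.
Minimum: 14300.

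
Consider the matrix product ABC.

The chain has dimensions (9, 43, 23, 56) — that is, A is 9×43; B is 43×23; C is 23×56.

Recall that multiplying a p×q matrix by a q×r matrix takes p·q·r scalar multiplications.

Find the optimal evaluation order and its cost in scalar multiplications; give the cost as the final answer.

20493

(A(BC)): cost 77056.
((AB)C): cost 20493.
Optimal: ((AB)C) with cost 20493.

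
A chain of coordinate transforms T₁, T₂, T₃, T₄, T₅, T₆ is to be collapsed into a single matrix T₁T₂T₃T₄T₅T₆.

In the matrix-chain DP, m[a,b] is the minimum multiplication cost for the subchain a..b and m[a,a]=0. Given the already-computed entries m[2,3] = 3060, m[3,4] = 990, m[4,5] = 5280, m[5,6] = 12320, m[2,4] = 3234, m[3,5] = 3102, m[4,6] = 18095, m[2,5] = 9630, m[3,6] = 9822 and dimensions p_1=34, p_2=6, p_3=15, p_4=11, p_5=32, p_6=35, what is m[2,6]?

m[2,6] = min over k∈[2,5] of m[2,k]+m[k+1,6]+p_{1}·p_k·p_{6}.
k=2: 0 + 9822 + 34·6·35 = 16962; k=3: 3060 + 18095 + 34·15·35 = 39005; k=4: 3234 + 12320 + 34·11·35 = 28644; k=5: 9630 + 0 + 34·32·35 = 47710.
Minimum: 16962 at k=2.

16962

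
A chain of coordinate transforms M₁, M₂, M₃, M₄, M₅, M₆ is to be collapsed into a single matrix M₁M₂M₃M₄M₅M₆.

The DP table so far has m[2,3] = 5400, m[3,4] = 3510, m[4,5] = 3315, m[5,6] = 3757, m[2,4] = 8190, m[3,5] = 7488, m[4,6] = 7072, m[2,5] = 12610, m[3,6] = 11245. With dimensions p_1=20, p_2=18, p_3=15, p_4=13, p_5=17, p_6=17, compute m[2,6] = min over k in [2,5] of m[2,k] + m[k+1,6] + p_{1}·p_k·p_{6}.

m[2,6] = min over k∈[2,5] of m[2,k]+m[k+1,6]+p_{1}·p_k·p_{6}.
k=2: 0 + 11245 + 20·18·17 = 17365; k=3: 5400 + 7072 + 20·15·17 = 17572; k=4: 8190 + 3757 + 20·13·17 = 16367; k=5: 12610 + 0 + 20·17·17 = 18390.
Minimum: 16367 at k=4.

16367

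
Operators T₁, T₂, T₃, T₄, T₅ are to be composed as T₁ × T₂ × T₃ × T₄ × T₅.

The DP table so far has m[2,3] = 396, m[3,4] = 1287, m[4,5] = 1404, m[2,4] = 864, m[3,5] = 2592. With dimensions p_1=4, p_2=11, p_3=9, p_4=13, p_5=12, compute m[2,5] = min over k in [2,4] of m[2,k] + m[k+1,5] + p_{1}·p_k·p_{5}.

m[2,5] = min over k∈[2,4] of m[2,k]+m[k+1,5]+p_{1}·p_k·p_{5}.
k=2: 0 + 2592 + 4·11·12 = 3120; k=3: 396 + 1404 + 4·9·12 = 2232; k=4: 864 + 0 + 4·13·12 = 1488.
Minimum: 1488 at k=4.

1488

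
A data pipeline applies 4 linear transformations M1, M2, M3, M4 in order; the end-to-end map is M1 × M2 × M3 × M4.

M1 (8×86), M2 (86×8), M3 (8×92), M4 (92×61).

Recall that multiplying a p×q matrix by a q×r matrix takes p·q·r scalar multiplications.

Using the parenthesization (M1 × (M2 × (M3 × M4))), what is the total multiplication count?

128832

(M3 × M4): 8×92 by 92×61 → 8×61, cost 8·92·61 = 44896
(M2 × (M3 × M4)): 86×8 by 8×61 → 86×61, cost 86·8·61 = 41968; cumulative 86864
(M1 × (M2 × (M3 × M4))): 8×86 by 86×61 → 8×61, cost 8·86·61 = 41968; cumulative 128832
Total: 128832 scalar multiplications.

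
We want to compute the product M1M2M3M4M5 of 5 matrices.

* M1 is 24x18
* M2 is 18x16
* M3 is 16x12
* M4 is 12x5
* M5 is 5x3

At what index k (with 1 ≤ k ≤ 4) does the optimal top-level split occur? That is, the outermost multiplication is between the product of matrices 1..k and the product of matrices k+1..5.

1

Adjacent pairs: M1M2 = 24·18·16 = 6912; M2M3 = 18·16·12 = 3456; M3M4 = 16·12·5 = 960; M4M5 = 12·5·3 = 180.
Length 3: M1..M3: k=1: 0+3456+24·18·12=8640; k=2: 6912+0+24·16·12=11520 → min 8640 | M2..M4: k=2: 0+960+18·16·5=2400; k=3: 3456+0+18·12·5=4536 → min 2400 | M3..M5: k=3: 0+180+16·12·3=756; k=4: 960+0+16·5·3=1200 → min 756.
Length 4: M1..M4: k=1: 0+2400+24·18·5=4560; k=2: 6912+960+24·16·5=9792; k=3: 8640+0+24·12·5=10080 → min 4560 | M2..M5: k=2: 0+756+18·16·3=1620; k=3: 3456+180+18·12·3=4284; k=4: 2400+0+18·5·3=2670 → min 1620.
Top-level splits: k=1: (M1..M1)·(M2..M5) → 0+1620+24·18·3 = 2916; k=2: (M1..M2)·(M3..M5) → 6912+756+24·16·3 = 8820; k=3: (M1..M3)·(M4..M5) → 8640+180+24·12·3 = 9684; k=4: (M1..M4)·(M5..M5) → 4560+0+24·5·3 = 4920.
Best split is after M1, i.e. k = 1.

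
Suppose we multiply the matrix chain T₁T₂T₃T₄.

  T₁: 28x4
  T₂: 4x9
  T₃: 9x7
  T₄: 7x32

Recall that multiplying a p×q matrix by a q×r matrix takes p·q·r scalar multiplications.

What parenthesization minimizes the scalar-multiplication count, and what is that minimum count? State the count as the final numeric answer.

4732

Adjacent pairs: T₁T₂ = 28·4·9 = 1008; T₂T₃ = 4·9·7 = 252; T₃T₄ = 9·7·32 = 2016.
Length 3: T₁..T₃: k=1: 0+252+28·4·7=1036; k=2: 1008+0+28·9·7=2772 → min 1036 | T₂..T₄: k=2: 0+2016+4·9·32=3168; k=3: 252+0+4·7·32=1148 → min 1148.
Length 4: T₁..T₄: k=1: 0+1148+28·4·32=4732; k=2: 1008+2016+28·9·32=11088; k=3: 1036+0+28·7·32=7308 → min 4732.
Optimal parenthesization: (T₁((T₂T₃)T₄)) with cost 4732.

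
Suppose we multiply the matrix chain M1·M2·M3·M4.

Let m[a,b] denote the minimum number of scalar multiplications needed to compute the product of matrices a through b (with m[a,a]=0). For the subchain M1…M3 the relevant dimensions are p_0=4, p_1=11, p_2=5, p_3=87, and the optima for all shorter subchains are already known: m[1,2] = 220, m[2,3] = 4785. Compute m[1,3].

m[1,3] = min over k∈[1,2] of m[1,k]+m[k+1,3]+p_{0}·p_k·p_{3}.
k=1: 0 + 4785 + 4·11·87 = 8613; k=2: 220 + 0 + 4·5·87 = 1960.
Minimum: 1960 at k=2.

1960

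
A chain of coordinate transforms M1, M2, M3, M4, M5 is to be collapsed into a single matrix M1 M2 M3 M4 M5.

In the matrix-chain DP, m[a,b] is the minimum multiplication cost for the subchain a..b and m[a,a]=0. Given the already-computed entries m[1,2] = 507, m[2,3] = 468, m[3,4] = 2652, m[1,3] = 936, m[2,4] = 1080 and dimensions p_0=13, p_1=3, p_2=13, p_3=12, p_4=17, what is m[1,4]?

m[1,4] = min over k∈[1,3] of m[1,k]+m[k+1,4]+p_{0}·p_k·p_{4}.
k=1: 0 + 1080 + 13·3·17 = 1743; k=2: 507 + 2652 + 13·13·17 = 6032; k=3: 936 + 0 + 13·12·17 = 3588.
Minimum: 1743 at k=1.

1743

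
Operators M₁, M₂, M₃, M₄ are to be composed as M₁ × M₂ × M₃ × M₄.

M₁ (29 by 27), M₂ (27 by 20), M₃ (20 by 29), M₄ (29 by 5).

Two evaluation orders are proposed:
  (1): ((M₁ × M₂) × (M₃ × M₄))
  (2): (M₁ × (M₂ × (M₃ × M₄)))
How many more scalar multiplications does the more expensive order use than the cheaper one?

11945

Order (1) = ((M₁ × M₂) × (M₃ × M₄)): (M₁ × M₂): 29×27 by 27×20 → 29×20, cost 29·27·20 = 15660; (M₃ × M₄): 20×29 by 29×5 → 20×5, cost 20·29·5 = 2900; ((M₁ × M₂) × (M₃ × M₄)): 29×20 by 20×5 → 29×5, cost 29·20·5 = 2900; cumulative 21460. Total 21460.
Order (2) = (M₁ × (M₂ × (M₃ × M₄))): (M₃ × M₄): 20×29 by 29×5 → 20×5, cost 20·29·5 = 2900; (M₂ × (M₃ × M₄)): 27×20 by 20×5 → 27×5, cost 27·20·5 = 2700; cumulative 5600; (M₁ × (M₂ × (M₃ × M₄))): 29×27 by 27×5 → 29×5, cost 29·27·5 = 3915; cumulative 9515. Total 9515.
Difference: |21460 − 9515| = 11945.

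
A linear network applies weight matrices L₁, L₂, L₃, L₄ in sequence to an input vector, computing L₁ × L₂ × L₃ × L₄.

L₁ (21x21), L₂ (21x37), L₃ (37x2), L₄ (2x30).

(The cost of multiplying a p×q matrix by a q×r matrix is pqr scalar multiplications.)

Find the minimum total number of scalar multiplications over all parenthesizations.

3696

Adjacent pairs: L₁L₂ = 21·21·37 = 16317; L₂L₃ = 21·37·2 = 1554; L₃L₄ = 37·2·30 = 2220.
Length 3: L₁..L₃: k=1: 0+1554+21·21·2=2436; k=2: 16317+0+21·37·2=17871 → min 2436 | L₂..L₄: k=2: 0+2220+21·37·30=25530; k=3: 1554+0+21·2·30=2814 → min 2814.
Length 4: L₁..L₄: k=1: 0+2814+21·21·30=16044; k=2: 16317+2220+21·37·30=41847; k=3: 2436+0+21·2·30=3696 → min 3696.
Optimal order: ((L₁ × (L₂ × L₃)) × L₄) with cost 3696.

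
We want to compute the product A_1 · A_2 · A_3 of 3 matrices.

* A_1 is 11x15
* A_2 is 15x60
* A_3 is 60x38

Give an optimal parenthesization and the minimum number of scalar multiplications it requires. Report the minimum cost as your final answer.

34980

(A_1 · (A_2 · A_3)): cost 40470.
((A_1 · A_2) · A_3): cost 34980.
Optimal: ((A_1 · A_2) · A_3) with cost 34980.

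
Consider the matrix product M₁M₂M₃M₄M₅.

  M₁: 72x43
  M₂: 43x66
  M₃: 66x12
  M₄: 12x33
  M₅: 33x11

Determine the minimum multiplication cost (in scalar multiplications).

78144

Adjacent pairs: M₁M₂ = 72·43·66 = 204336; M₂M₃ = 43·66·12 = 34056; M₃M₄ = 66·12·33 = 26136; M₄M₅ = 12·33·11 = 4356.
Length 3: M₁..M₃: k=1: 0+34056+72·43·12=71208; k=2: 204336+0+72·66·12=261360 → min 71208 | M₂..M₄: k=2: 0+26136+43·66·33=119790; k=3: 34056+0+43·12·33=51084 → min 51084 | M₃..M₅: k=3: 0+4356+66·12·11=13068; k=4: 26136+0+66·33·11=50094 → min 13068.
Length 4: M₁..M₄: k=1: 0+51084+72·43·33=153252; k=2: 204336+26136+72·66·33=387288; k=3: 71208+0+72·12·33=99720 → min 99720 | M₂..M₅: k=2: 0+13068+43·66·11=44286; k=3: 34056+4356+43·12·11=44088; k=4: 51084+0+43·33·11=66693 → min 44088.
Length 5: M₁..M₅: k=1: 0+44088+72·43·11=78144; k=2: 204336+13068+72·66·11=269676; k=3: 71208+4356+72·12·11=85068; k=4: 99720+0+72·33·11=125856 → min 78144.
Optimal order: (M₁((M₂M₃)(M₄M₅))) with cost 78144.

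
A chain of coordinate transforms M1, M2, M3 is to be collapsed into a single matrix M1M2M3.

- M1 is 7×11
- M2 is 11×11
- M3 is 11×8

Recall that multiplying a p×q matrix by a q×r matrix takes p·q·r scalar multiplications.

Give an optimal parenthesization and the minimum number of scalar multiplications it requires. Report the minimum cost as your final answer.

1463

(M1(M2M3)): cost 1584.
((M1M2)M3): cost 1463.
Optimal: ((M1M2)M3) with cost 1463.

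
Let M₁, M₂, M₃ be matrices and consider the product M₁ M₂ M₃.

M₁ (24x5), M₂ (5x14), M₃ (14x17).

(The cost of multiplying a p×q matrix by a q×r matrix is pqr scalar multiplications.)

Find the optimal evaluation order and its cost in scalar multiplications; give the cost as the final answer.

(M₁ (M₂ M₃)): cost 3230.
((M₁ M₂) M₃): cost 7392.
Optimal: (M₁ (M₂ M₃)) with cost 3230.

3230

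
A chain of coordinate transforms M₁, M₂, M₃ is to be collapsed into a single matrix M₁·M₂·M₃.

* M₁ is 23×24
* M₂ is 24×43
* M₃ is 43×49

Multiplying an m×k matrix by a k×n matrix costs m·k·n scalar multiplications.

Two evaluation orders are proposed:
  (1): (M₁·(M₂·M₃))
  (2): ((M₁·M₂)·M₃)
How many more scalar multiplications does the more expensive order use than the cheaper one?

5419

Order (1) = (M₁·(M₂·M₃)): (M₂·M₃): 24×43 by 43×49 → 24×49, cost 24·43·49 = 50568; (M₁·(M₂·M₃)): 23×24 by 24×49 → 23×49, cost 23·24·49 = 27048; cumulative 77616. Total 77616.
Order (2) = ((M₁·M₂)·M₃): (M₁·M₂): 23×24 by 24×43 → 23×43, cost 23·24·43 = 23736; ((M₁·M₂)·M₃): 23×43 by 43×49 → 23×49, cost 23·43·49 = 48461; cumulative 72197. Total 72197.
Difference: |77616 − 72197| = 5419.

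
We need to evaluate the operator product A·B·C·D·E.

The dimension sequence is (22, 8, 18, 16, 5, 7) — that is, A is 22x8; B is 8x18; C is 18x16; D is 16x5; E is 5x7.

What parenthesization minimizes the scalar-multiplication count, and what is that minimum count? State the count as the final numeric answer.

3672

Adjacent pairs: AB = 22·8·18 = 3168; BC = 8·18·16 = 2304; CD = 18·16·5 = 1440; DE = 16·5·7 = 560.
Length 3: A..C: k=1: 0+2304+22·8·16=5120; k=2: 3168+0+22·18·16=9504 → min 5120 | B..D: k=2: 0+1440+8·18·5=2160; k=3: 2304+0+8·16·5=2944 → min 2160 | C..E: k=3: 0+560+18·16·7=2576; k=4: 1440+0+18·5·7=2070 → min 2070.
Length 4: A..D: k=1: 0+2160+22·8·5=3040; k=2: 3168+1440+22·18·5=6588; k=3: 5120+0+22·16·5=6880 → min 3040 | B..E: k=2: 0+2070+8·18·7=3078; k=3: 2304+560+8·16·7=3760; k=4: 2160+0+8·5·7=2440 → min 2440.
Length 5: A..E: k=1: 0+2440+22·8·7=3672; k=2: 3168+2070+22·18·7=8010; k=3: 5120+560+22·16·7=8144; k=4: 3040+0+22·5·7=3810 → min 3672.
Optimal parenthesization: (A·((B·(C·D))·E)) with cost 3672.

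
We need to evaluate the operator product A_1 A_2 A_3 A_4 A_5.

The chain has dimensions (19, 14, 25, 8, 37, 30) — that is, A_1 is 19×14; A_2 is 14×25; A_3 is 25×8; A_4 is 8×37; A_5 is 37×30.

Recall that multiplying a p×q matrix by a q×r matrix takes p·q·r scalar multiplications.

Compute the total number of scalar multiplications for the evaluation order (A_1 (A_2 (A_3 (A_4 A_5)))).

33360

(A_4 A_5): 8×37 by 37×30 → 8×30, cost 8·37·30 = 8880
(A_3 (A_4 A_5)): 25×8 by 8×30 → 25×30, cost 25·8·30 = 6000; cumulative 14880
(A_2 (A_3 (A_4 A_5))): 14×25 by 25×30 → 14×30, cost 14·25·30 = 10500; cumulative 25380
(A_1 (A_2 (A_3 (A_4 A_5)))): 19×14 by 14×30 → 19×30, cost 19·14·30 = 7980; cumulative 33360
Total: 33360 scalar multiplications.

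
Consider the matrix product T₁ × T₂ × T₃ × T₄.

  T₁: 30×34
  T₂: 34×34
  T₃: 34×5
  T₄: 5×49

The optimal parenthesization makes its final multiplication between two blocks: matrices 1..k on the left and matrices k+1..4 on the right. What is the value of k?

3

Adjacent pairs: T₁T₂ = 30·34·34 = 34680; T₂T₃ = 34·34·5 = 5780; T₃T₄ = 34·5·49 = 8330.
Length 3: T₁..T₃: k=1: 0+5780+30·34·5=10880; k=2: 34680+0+30·34·5=39780 → min 10880 | T₂..T₄: k=2: 0+8330+34·34·49=64974; k=3: 5780+0+34·5·49=14110 → min 14110.
Top-level splits: k=1: (T₁..T₁)·(T₂..T₄) → 0+14110+30·34·49 = 64090; k=2: (T₁..T₂)·(T₃..T₄) → 34680+8330+30·34·49 = 92990; k=3: (T₁..T₃)·(T₄..T₄) → 10880+0+30·5·49 = 18230.
Best split is after T₃, i.e. k = 3.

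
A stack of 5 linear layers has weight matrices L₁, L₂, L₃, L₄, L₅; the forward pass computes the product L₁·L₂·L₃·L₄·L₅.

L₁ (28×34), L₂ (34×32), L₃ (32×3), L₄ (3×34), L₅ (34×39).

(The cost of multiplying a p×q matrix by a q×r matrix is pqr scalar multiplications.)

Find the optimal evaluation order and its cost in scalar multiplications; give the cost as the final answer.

Adjacent pairs: L₁L₂ = 28·34·32 = 30464; L₂L₃ = 34·32·3 = 3264; L₃L₄ = 32·3·34 = 3264; L₄L₅ = 3·34·39 = 3978.
Length 3: L₁..L₃: k=1: 0+3264+28·34·3=6120; k=2: 30464+0+28·32·3=33152 → min 6120 | L₂..L₄: k=2: 0+3264+34·32·34=40256; k=3: 3264+0+34·3·34=6732 → min 6732 | L₃..L₅: k=3: 0+3978+32·3·39=7722; k=4: 3264+0+32·34·39=45696 → min 7722.
Length 4: L₁..L₄: k=1: 0+6732+28·34·34=39100; k=2: 30464+3264+28·32·34=64192; k=3: 6120+0+28·3·34=8976 → min 8976 | L₂..L₅: k=2: 0+7722+34·32·39=50154; k=3: 3264+3978+34·3·39=11220; k=4: 6732+0+34·34·39=51816 → min 11220.
Length 5: L₁..L₅: k=1: 0+11220+28·34·39=48348; k=2: 30464+7722+28·32·39=73130; k=3: 6120+3978+28·3·39=13374; k=4: 8976+0+28·34·39=46104 → min 13374.
Optimal parenthesization: ((L₁·(L₂·L₃))·(L₄·L₅)) with cost 13374.

13374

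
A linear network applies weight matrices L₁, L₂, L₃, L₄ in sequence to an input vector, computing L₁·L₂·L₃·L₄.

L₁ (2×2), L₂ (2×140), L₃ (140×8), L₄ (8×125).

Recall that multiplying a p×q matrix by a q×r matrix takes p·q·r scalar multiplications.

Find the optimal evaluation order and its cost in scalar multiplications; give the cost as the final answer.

Adjacent pairs: L₁L₂ = 2·2·140 = 560; L₂L₃ = 2·140·8 = 2240; L₃L₄ = 140·8·125 = 140000.
Length 3: L₁..L₃: k=1: 0+2240+2·2·8=2272; k=2: 560+0+2·140·8=2800 → min 2272 | L₂..L₄: k=2: 0+140000+2·140·125=175000; k=3: 2240+0+2·8·125=4240 → min 4240.
Length 4: L₁..L₄: k=1: 0+4240+2·2·125=4740; k=2: 560+140000+2·140·125=175560; k=3: 2272+0+2·8·125=4272 → min 4272.
Optimal parenthesization: ((L₁·(L₂·L₃))·L₄) with cost 4272.

4272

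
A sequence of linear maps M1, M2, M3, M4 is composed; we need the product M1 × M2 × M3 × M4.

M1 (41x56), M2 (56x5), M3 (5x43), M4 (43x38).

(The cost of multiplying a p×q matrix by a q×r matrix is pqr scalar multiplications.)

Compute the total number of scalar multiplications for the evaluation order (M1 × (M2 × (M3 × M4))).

(M3 × M4): 5×43 by 43×38 → 5×38, cost 5·43·38 = 8170
(M2 × (M3 × M4)): 56×5 by 5×38 → 56×38, cost 56·5·38 = 10640; cumulative 18810
(M1 × (M2 × (M3 × M4))): 41×56 by 56×38 → 41×38, cost 41·56·38 = 87248; cumulative 106058
Total: 106058 scalar multiplications.

106058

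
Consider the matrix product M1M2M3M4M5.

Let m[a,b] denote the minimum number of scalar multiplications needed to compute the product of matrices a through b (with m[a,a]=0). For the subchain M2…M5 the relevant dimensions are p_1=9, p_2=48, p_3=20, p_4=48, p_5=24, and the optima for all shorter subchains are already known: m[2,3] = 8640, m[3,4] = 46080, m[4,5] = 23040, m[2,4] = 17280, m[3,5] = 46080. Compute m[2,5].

27648

m[2,5] = min over k∈[2,4] of m[2,k]+m[k+1,5]+p_{1}·p_k·p_{5}.
k=2: 0 + 46080 + 9·48·24 = 56448; k=3: 8640 + 23040 + 9·20·24 = 36000; k=4: 17280 + 0 + 9·48·24 = 27648.
Minimum: 27648 at k=4.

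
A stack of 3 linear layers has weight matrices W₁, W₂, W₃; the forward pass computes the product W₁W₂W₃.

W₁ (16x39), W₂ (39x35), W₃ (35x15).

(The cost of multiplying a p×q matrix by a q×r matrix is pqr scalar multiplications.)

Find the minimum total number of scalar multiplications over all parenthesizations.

29835

Order (W₁(W₂W₃)): (W₂W₃): 39×35 by 35×15 → 39×15, cost 39·35·15 = 20475; (W₁(W₂W₃)): 16×39 by 39×15 → 16×15, cost 16·39·15 = 9360; cumulative 29835. Total 29835.
Order ((W₁W₂)W₃): (W₁W₂): 16×39 by 39×35 → 16×35, cost 16·39·35 = 21840; ((W₁W₂)W₃): 16×35 by 35×15 → 16×15, cost 16·35·15 = 8400; cumulative 30240. Total 30240.
Minimum: 29835.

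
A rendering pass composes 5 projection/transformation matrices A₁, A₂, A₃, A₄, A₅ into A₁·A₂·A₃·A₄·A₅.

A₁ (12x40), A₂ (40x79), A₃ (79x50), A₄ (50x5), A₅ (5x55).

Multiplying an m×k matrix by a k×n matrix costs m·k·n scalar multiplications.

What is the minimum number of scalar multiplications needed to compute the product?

41250

Adjacent pairs: A₁A₂ = 12·40·79 = 37920; A₂A₃ = 40·79·50 = 158000; A₃A₄ = 79·50·5 = 19750; A₄A₅ = 50·5·55 = 13750.
Length 3: A₁..A₃: k=1: 0+158000+12·40·50=182000; k=2: 37920+0+12·79·50=85320 → min 85320 | A₂..A₄: k=2: 0+19750+40·79·5=35550; k=3: 158000+0+40·50·5=168000 → min 35550 | A₃..A₅: k=3: 0+13750+79·50·55=231000; k=4: 19750+0+79·5·55=41475 → min 41475.
Length 4: A₁..A₄: k=1: 0+35550+12·40·5=37950; k=2: 37920+19750+12·79·5=62410; k=3: 85320+0+12·50·5=88320 → min 37950 | A₂..A₅: k=2: 0+41475+40·79·55=215275; k=3: 158000+13750+40·50·55=281750; k=4: 35550+0+40·5·55=46550 → min 46550.
Length 5: A₁..A₅: k=1: 0+46550+12·40·55=72950; k=2: 37920+41475+12·79·55=131535; k=3: 85320+13750+12·50·55=132070; k=4: 37950+0+12·5·55=41250 → min 41250.
Optimal order: ((A₁·(A₂·(A₃·A₄)))·A₅) with cost 41250.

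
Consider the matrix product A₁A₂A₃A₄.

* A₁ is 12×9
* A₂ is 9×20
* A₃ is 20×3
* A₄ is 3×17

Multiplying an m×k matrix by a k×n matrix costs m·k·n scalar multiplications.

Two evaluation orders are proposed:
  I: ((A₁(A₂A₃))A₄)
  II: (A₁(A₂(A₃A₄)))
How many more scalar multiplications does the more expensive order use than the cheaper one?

Order I = ((A₁(A₂A₃))A₄): (A₂A₃): 9×20 by 20×3 → 9×3, cost 9·20·3 = 540; (A₁(A₂A₃)): 12×9 by 9×3 → 12×3, cost 12·9·3 = 324; cumulative 864; ((A₁(A₂A₃))A₄): 12×3 by 3×17 → 12×17, cost 12·3·17 = 612; cumulative 1476. Total 1476.
Order II = (A₁(A₂(A₃A₄))): (A₃A₄): 20×3 by 3×17 → 20×17, cost 20·3·17 = 1020; (A₂(A₃A₄)): 9×20 by 20×17 → 9×17, cost 9·20·17 = 3060; cumulative 4080; (A₁(A₂(A₃A₄))): 12×9 by 9×17 → 12×17, cost 12·9·17 = 1836; cumulative 5916. Total 5916.
Difference: |1476 − 5916| = 4440.

4440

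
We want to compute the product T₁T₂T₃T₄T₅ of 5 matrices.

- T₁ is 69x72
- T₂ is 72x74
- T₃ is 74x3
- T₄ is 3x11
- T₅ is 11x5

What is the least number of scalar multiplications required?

32088

Adjacent pairs: T₁T₂ = 69·72·74 = 367632; T₂T₃ = 72·74·3 = 15984; T₃T₄ = 74·3·11 = 2442; T₄T₅ = 3·11·5 = 165.
Length 3: T₁..T₃: k=1: 0+15984+69·72·3=30888; k=2: 367632+0+69·74·3=382950 → min 30888 | T₂..T₄: k=2: 0+2442+72·74·11=61050; k=3: 15984+0+72·3·11=18360 → min 18360 | T₃..T₅: k=3: 0+165+74·3·5=1275; k=4: 2442+0+74·11·5=6512 → min 1275.
Length 4: T₁..T₄: k=1: 0+18360+69·72·11=73008; k=2: 367632+2442+69·74·11=426240; k=3: 30888+0+69·3·11=33165 → min 33165 | T₂..T₅: k=2: 0+1275+72·74·5=27915; k=3: 15984+165+72·3·5=17229; k=4: 18360+0+72·11·5=22320 → min 17229.
Length 5: T₁..T₅: k=1: 0+17229+69·72·5=42069; k=2: 367632+1275+69·74·5=394437; k=3: 30888+165+69·3·5=32088; k=4: 33165+0+69·11·5=36960 → min 32088.
Optimal order: ((T₁(T₂T₃))(T₄T₅)) with cost 32088.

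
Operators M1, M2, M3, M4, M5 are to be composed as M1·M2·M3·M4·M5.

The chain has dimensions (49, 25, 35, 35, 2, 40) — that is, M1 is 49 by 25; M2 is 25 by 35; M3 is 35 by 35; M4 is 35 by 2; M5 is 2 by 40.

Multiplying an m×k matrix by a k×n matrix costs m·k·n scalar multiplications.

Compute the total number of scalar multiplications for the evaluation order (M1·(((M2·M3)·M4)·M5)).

83375

(M2·M3): 25×35 by 35×35 → 25×35, cost 25·35·35 = 30625
((M2·M3)·M4): 25×35 by 35×2 → 25×2, cost 25·35·2 = 1750; cumulative 32375
(((M2·M3)·M4)·M5): 25×2 by 2×40 → 25×40, cost 25·2·40 = 2000; cumulative 34375
(M1·(((M2·M3)·M4)·M5)): 49×25 by 25×40 → 49×40, cost 49·25·40 = 49000; cumulative 83375
Total: 83375 scalar multiplications.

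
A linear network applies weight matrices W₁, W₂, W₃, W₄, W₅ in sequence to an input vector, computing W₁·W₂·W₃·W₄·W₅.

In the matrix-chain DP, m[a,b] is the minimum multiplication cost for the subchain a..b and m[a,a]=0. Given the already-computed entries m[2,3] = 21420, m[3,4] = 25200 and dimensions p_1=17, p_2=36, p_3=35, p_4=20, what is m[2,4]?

33320

m[2,4] = min over k∈[2,3] of m[2,k]+m[k+1,4]+p_{1}·p_k·p_{4}.
k=2: 0 + 25200 + 17·36·20 = 37440; k=3: 21420 + 0 + 17·35·20 = 33320.
Minimum: 33320 at k=3.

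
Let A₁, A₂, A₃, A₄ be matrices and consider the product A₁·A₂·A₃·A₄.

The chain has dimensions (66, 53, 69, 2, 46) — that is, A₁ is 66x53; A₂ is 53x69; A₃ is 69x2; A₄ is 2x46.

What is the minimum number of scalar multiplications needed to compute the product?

20382

Adjacent pairs: A₁A₂ = 66·53·69 = 241362; A₂A₃ = 53·69·2 = 7314; A₃A₄ = 69·2·46 = 6348.
Length 3: A₁..A₃: k=1: 0+7314+66·53·2=14310; k=2: 241362+0+66·69·2=250470 → min 14310 | A₂..A₄: k=2: 0+6348+53·69·46=174570; k=3: 7314+0+53·2·46=12190 → min 12190.
Length 4: A₁..A₄: k=1: 0+12190+66·53·46=173098; k=2: 241362+6348+66·69·46=457194; k=3: 14310+0+66·2·46=20382 → min 20382.
Optimal order: ((A₁·(A₂·A₃))·A₄) with cost 20382.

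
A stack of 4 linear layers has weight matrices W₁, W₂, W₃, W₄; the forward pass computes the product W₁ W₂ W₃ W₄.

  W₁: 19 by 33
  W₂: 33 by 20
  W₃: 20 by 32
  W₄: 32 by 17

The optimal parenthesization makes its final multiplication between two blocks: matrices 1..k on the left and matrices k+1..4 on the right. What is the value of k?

Adjacent pairs: W₁W₂ = 19·33·20 = 12540; W₂W₃ = 33·20·32 = 21120; W₃W₄ = 20·32·17 = 10880.
Length 3: W₁..W₃: k=1: 0+21120+19·33·32=41184; k=2: 12540+0+19·20·32=24700 → min 24700 | W₂..W₄: k=2: 0+10880+33·20·17=22100; k=3: 21120+0+33·32·17=39072 → min 22100.
Top-level splits: k=1: (W₁..W₁)·(W₂..W₄) → 0+22100+19·33·17 = 32759; k=2: (W₁..W₂)·(W₃..W₄) → 12540+10880+19·20·17 = 29880; k=3: (W₁..W₃)·(W₄..W₄) → 24700+0+19·32·17 = 35036.
Best split is after W₂, i.e. k = 2.

2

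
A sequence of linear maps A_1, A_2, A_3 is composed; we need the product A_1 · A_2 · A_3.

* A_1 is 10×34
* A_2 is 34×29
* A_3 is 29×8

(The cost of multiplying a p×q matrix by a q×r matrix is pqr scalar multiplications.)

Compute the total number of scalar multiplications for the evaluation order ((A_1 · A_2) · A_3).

12180

(A_1 · A_2): 10×34 by 34×29 → 10×29, cost 10·34·29 = 9860
((A_1 · A_2) · A_3): 10×29 by 29×8 → 10×8, cost 10·29·8 = 2320; cumulative 12180
Total: 12180 scalar multiplications.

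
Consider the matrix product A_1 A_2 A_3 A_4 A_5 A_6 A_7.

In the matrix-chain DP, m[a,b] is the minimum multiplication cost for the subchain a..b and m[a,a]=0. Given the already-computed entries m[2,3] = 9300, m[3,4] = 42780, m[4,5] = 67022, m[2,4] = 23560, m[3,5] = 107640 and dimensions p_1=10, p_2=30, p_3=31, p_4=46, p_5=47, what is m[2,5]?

45180

m[2,5] = min over k∈[2,4] of m[2,k]+m[k+1,5]+p_{1}·p_k·p_{5}.
k=2: 0 + 107640 + 10·30·47 = 121740; k=3: 9300 + 67022 + 10·31·47 = 90892; k=4: 23560 + 0 + 10·46·47 = 45180.
Minimum: 45180 at k=4.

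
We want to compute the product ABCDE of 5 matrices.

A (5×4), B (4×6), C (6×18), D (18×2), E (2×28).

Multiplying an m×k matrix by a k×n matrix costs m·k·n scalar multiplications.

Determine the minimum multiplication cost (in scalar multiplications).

584

Adjacent pairs: AB = 5·4·6 = 120; BC = 4·6·18 = 432; CD = 6·18·2 = 216; DE = 18·2·28 = 1008.
Length 3: A..C: k=1: 0+432+5·4·18=792; k=2: 120+0+5·6·18=660 → min 660 | B..D: k=2: 0+216+4·6·2=264; k=3: 432+0+4·18·2=576 → min 264 | C..E: k=3: 0+1008+6·18·28=4032; k=4: 216+0+6·2·28=552 → min 552.
Length 4: A..D: k=1: 0+264+5·4·2=304; k=2: 120+216+5·6·2=396; k=3: 660+0+5·18·2=840 → min 304 | B..E: k=2: 0+552+4·6·28=1224; k=3: 432+1008+4·18·28=3456; k=4: 264+0+4·2·28=488 → min 488.
Length 5: A..E: k=1: 0+488+5·4·28=1048; k=2: 120+552+5·6·28=1512; k=3: 660+1008+5·18·28=4188; k=4: 304+0+5·2·28=584 → min 584.
Optimal order: ((A(B(CD)))E) with cost 584.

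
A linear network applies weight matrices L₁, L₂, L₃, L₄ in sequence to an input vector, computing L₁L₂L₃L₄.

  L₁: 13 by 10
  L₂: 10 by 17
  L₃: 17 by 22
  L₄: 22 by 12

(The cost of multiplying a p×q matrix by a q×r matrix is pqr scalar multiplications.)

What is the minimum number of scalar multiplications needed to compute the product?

Adjacent pairs: L₁L₂ = 13·10·17 = 2210; L₂L₃ = 10·17·22 = 3740; L₃L₄ = 17·22·12 = 4488.
Length 3: L₁..L₃: k=1: 0+3740+13·10·22=6600; k=2: 2210+0+13·17·22=7072 → min 6600 | L₂..L₄: k=2: 0+4488+10·17·12=6528; k=3: 3740+0+10·22·12=6380 → min 6380.
Length 4: L₁..L₄: k=1: 0+6380+13·10·12=7940; k=2: 2210+4488+13·17·12=9350; k=3: 6600+0+13·22·12=10032 → min 7940.
Optimal order: (L₁((L₂L₃)L₄)) with cost 7940.

7940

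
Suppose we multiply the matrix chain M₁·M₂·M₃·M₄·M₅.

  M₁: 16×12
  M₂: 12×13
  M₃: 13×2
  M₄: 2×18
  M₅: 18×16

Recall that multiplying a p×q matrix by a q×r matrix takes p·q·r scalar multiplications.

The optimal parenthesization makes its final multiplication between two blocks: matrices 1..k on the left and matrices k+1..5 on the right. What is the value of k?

3

Adjacent pairs: M₁M₂ = 16·12·13 = 2496; M₂M₃ = 12·13·2 = 312; M₃M₄ = 13·2·18 = 468; M₄M₅ = 2·18·16 = 576.
Length 3: M₁..M₃: k=1: 0+312+16·12·2=696; k=2: 2496+0+16·13·2=2912 → min 696 | M₂..M₄: k=2: 0+468+12·13·18=3276; k=3: 312+0+12·2·18=744 → min 744 | M₃..M₅: k=3: 0+576+13·2·16=992; k=4: 468+0+13·18·16=4212 → min 992.
Length 4: M₁..M₄: k=1: 0+744+16·12·18=4200; k=2: 2496+468+16·13·18=6708; k=3: 696+0+16·2·18=1272 → min 1272 | M₂..M₅: k=2: 0+992+12·13·16=3488; k=3: 312+576+12·2·16=1272; k=4: 744+0+12·18·16=4200 → min 1272.
Top-level splits: k=1: (M₁..M₁)·(M₂..M₅) → 0+1272+16·12·16 = 4344; k=2: (M₁..M₂)·(M₃..M₅) → 2496+992+16·13·16 = 6816; k=3: (M₁..M₃)·(M₄..M₅) → 696+576+16·2·16 = 1784; k=4: (M₁..M₄)·(M₅..M₅) → 1272+0+16·18·16 = 5880.
Best split is after M₃, i.e. k = 3.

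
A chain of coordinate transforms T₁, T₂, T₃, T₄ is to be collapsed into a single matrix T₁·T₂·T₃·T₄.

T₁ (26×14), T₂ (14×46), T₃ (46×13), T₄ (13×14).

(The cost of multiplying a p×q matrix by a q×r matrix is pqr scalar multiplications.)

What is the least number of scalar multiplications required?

Adjacent pairs: T₁T₂ = 26·14·46 = 16744; T₂T₃ = 14·46·13 = 8372; T₃T₄ = 46·13·14 = 8372.
Length 3: T₁..T₃: k=1: 0+8372+26·14·13=13104; k=2: 16744+0+26·46·13=32292 → min 13104 | T₂..T₄: k=2: 0+8372+14·46·14=17388; k=3: 8372+0+14·13·14=10920 → min 10920.
Length 4: T₁..T₄: k=1: 0+10920+26·14·14=16016; k=2: 16744+8372+26·46·14=41860; k=3: 13104+0+26·13·14=17836 → min 16016.
Optimal order: (T₁·((T₂·T₃)·T₄)) with cost 16016.

16016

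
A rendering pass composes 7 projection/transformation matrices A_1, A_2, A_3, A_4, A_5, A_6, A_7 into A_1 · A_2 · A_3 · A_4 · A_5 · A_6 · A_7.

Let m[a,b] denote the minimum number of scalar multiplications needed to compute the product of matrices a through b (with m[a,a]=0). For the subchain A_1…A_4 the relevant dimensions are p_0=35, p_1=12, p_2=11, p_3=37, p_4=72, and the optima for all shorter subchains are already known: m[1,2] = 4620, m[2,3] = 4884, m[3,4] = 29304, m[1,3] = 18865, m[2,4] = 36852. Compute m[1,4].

m[1,4] = min over k∈[1,3] of m[1,k]+m[k+1,4]+p_{0}·p_k·p_{4}.
k=1: 0 + 36852 + 35·12·72 = 67092; k=2: 4620 + 29304 + 35·11·72 = 61644; k=3: 18865 + 0 + 35·37·72 = 112105.
Minimum: 61644 at k=2.

61644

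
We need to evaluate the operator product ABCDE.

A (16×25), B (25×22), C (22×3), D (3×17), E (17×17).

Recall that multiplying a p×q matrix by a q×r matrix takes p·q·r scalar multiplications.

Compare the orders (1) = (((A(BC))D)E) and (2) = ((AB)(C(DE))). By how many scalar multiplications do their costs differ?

Order (1) = (((A(BC))D)E): (BC): 25×22 by 22×3 → 25×3, cost 25·22·3 = 1650; (A(BC)): 16×25 by 25×3 → 16×3, cost 16·25·3 = 1200; cumulative 2850; ((A(BC))D): 16×3 by 3×17 → 16×17, cost 16·3·17 = 816; cumulative 3666; (((A(BC))D)E): 16×17 by 17×17 → 16×17, cost 16·17·17 = 4624; cumulative 8290. Total 8290.
Order (2) = ((AB)(C(DE))): (AB): 16×25 by 25×22 → 16×22, cost 16·25·22 = 8800; (DE): 3×17 by 17×17 → 3×17, cost 3·17·17 = 867; (C(DE)): 22×3 by 3×17 → 22×17, cost 22·3·17 = 1122; cumulative 1989; ((AB)(C(DE))): 16×22 by 22×17 → 16×17, cost 16·22·17 = 5984; cumulative 16773. Total 16773.
Difference: |8290 − 16773| = 8483.

8483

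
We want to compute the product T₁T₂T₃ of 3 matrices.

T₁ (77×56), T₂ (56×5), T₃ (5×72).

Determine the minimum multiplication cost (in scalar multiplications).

Order (T₁(T₂T₃)): (T₂T₃): 56×5 by 5×72 → 56×72, cost 56·5·72 = 20160; (T₁(T₂T₃)): 77×56 by 56×72 → 77×72, cost 77·56·72 = 310464; cumulative 330624. Total 330624.
Order ((T₁T₂)T₃): (T₁T₂): 77×56 by 56×5 → 77×5, cost 77·56·5 = 21560; ((T₁T₂)T₃): 77×5 by 5×72 → 77×72, cost 77·5·72 = 27720; cumulative 49280. Total 49280.
Minimum: 49280.

49280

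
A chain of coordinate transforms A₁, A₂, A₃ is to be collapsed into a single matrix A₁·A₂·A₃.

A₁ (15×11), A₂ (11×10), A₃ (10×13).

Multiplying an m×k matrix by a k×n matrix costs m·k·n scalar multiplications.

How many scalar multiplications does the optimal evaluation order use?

Order (A₁·(A₂·A₃)): (A₂·A₃): 11×10 by 10×13 → 11×13, cost 11·10·13 = 1430; (A₁·(A₂·A₃)): 15×11 by 11×13 → 15×13, cost 15·11·13 = 2145; cumulative 3575. Total 3575.
Order ((A₁·A₂)·A₃): (A₁·A₂): 15×11 by 11×10 → 15×10, cost 15·11·10 = 1650; ((A₁·A₂)·A₃): 15×10 by 10×13 → 15×13, cost 15·10·13 = 1950; cumulative 3600. Total 3600.
Minimum: 3575.

3575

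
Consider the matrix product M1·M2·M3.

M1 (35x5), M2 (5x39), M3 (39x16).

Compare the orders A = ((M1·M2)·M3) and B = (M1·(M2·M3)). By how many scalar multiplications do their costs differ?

22745

Order A = ((M1·M2)·M3): (M1·M2): 35×5 by 5×39 → 35×39, cost 35·5·39 = 6825; ((M1·M2)·M3): 35×39 by 39×16 → 35×16, cost 35·39·16 = 21840; cumulative 28665. Total 28665.
Order B = (M1·(M2·M3)): (M2·M3): 5×39 by 39×16 → 5×16, cost 5·39·16 = 3120; (M1·(M2·M3)): 35×5 by 5×16 → 35×16, cost 35·5·16 = 2800; cumulative 5920. Total 5920.
Difference: |28665 − 5920| = 22745.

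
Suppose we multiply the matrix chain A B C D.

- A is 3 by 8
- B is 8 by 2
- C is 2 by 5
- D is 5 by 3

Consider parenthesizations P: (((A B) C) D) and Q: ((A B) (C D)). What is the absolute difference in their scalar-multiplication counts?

Order P = (((A B) C) D): (A B): 3×8 by 8×2 → 3×2, cost 3·8·2 = 48; ((A B) C): 3×2 by 2×5 → 3×5, cost 3·2·5 = 30; cumulative 78; (((A B) C) D): 3×5 by 5×3 → 3×3, cost 3·5·3 = 45; cumulative 123. Total 123.
Order Q = ((A B) (C D)): (A B): 3×8 by 8×2 → 3×2, cost 3·8·2 = 48; (C D): 2×5 by 5×3 → 2×3, cost 2·5·3 = 30; ((A B) (C D)): 3×2 by 2×3 → 3×3, cost 3·2·3 = 18; cumulative 96. Total 96.
Difference: |123 − 96| = 27.

27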